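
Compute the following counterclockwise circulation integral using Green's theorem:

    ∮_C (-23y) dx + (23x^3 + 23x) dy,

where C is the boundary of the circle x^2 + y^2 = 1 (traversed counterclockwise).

Green's theorem converts the closed line integral into a double integral over the enclosed region D:

    ∮_C P dx + Q dy = ∬_D (∂Q/∂x - ∂P/∂y) dA.

Here P = -23y, Q = 23x^3 + 23x, so

    ∂Q/∂x = 69x^2 + 23,    ∂P/∂y = -23,
    ∂Q/∂x - ∂P/∂y = 69x^2 + 46.

D is the region x^2 + y^2 ≤ 1. Evaluating the double integral:

In polar coordinates (x = r cos θ, y = r sin θ, dA = r dr dθ) the integrand becomes 69r^2cos(θ)^2 + 46, so

    ∬_D (69x^2 + 46) dA = ∫_0^{2π} ∫_0^{1} (69r^2cos(θ)^2 + 46) · r dr dθ.

Inner (r from 0 to 1): 69cos(θ)^2/4 + 23.
Outer (θ from 0 to 2π): 253π/4.

Therefore ∮_C P dx + Q dy = 253π/4.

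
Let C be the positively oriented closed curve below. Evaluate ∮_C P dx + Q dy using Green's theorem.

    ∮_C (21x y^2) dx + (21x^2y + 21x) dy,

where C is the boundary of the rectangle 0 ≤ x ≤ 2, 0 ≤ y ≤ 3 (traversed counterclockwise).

Green's theorem converts the closed line integral into a double integral over the enclosed region D:

    ∮_C P dx + Q dy = ∬_D (∂Q/∂x - ∂P/∂y) dA.

Here P = 21x y^2, Q = 21x^2y + 21x, so

    ∂Q/∂x = 42x y + 21,    ∂P/∂y = 42x y,
    ∂Q/∂x - ∂P/∂y = 21.

D is the region 0 ≤ x ≤ 2, 0 ≤ y ≤ 3. Evaluating the double integral:

    ∬_D (21) dA = ∫_0^{2} ∫_0^{3} (21) dy dx.

Inner (y from 0 to 3): 63.
Outer (x from 0 to 2): 126.

Therefore ∮_C P dx + Q dy = 126.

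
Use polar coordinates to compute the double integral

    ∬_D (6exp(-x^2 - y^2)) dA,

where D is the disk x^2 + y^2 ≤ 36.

The region D is 0 ≤ r ≤ 6, 0 ≤ θ ≤ 2π in polar coordinates, where x = r cos(θ), y = r sin(θ), and dA = r dr dθ.

Under the substitution, the integrand becomes 6exp(-r^2), so

    ∬_D (6exp(-x^2 - y^2)) dA = ∫_{0}^{2π} ∫_{0}^{6} (6exp(-r^2)) · r dr dθ.

Inner integral (in r): ∫_{0}^{6} (6exp(-r^2)) · r dr = 3 - 3exp(-36).

Outer integral (in θ): ∫_{0}^{2π} (3 - 3exp(-36)) dθ = -6π exp(-36) + 6π.

Therefore ∬_D (6exp(-x^2 - y^2)) dA = -6π exp(-36) + 6π.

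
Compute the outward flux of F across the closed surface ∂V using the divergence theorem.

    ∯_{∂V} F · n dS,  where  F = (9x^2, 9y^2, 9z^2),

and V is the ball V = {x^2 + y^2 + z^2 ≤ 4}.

By the divergence theorem,

    ∯_{∂V} F · n dS = ∭_V (∇ · F) dV.

Compute the divergence:
    ∇ · F = ∂F_x/∂x + ∂F_y/∂y + ∂F_z/∂z = 18x + 18y + 18z.

In spherical coordinates, x = ρ sin(φ) cos(θ), y = ρ sin(φ) sin(θ), z = ρ cos(φ), dV = ρ^2 sin(φ) dρ dφ dθ, with 0 ≤ ρ ≤ 2, 0 ≤ φ ≤ π, 0 ≤ θ ≤ 2π.

The integrand, after substitution and multiplying by the volume element, becomes (18ρ (sqrt(2)sin(φ)sin(θ + π/4) + cos(φ))) · ρ^2 sin(φ), so

    ∭_V (∇·F) dV = ∫_0^{2π} ∫_0^{π} ∫_0^{2} (18ρ (sqrt(2)sin(φ)sin(θ + π/4) + cos(φ))) · ρ^2 sin(φ) dρ dφ dθ.

Inner (ρ from 0 to 2): 72(sqrt(2)sin(φ)sin(θ + π/4) + cos(φ))sin(φ).
Middle (φ from 0 to π): 36sqrt(2)π sin(θ + π/4).
Outer (θ from 0 to 2π): 0.

Therefore ∯_{∂V} F · n dS = 0.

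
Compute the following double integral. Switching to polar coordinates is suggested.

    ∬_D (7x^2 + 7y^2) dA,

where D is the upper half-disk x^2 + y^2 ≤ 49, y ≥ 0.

The region D is 0 ≤ r ≤ 7, 0 ≤ θ ≤ π in polar coordinates, where x = r cos(θ), y = r sin(θ), and dA = r dr dθ.

Under the substitution, the integrand becomes 7r^2, so

    ∬_D (7x^2 + 7y^2) dA = ∫_{0}^{π} ∫_{0}^{7} (7r^2) · r dr dθ.

Inner integral (in r): ∫_{0}^{7} (7r^2) · r dr = 16807/4.

Outer integral (in θ): ∫_{0}^{π} (16807/4) dθ = 16807π/4.

Therefore ∬_D (7x^2 + 7y^2) dA = 16807π/4.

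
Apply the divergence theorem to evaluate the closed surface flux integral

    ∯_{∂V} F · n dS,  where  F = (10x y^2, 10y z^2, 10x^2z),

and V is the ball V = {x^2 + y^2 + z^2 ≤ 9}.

By the divergence theorem,

    ∯_{∂V} F · n dS = ∭_V (∇ · F) dV.

Compute the divergence:
    ∇ · F = ∂F_x/∂x + ∂F_y/∂y + ∂F_z/∂z = 10y^2 + 10z^2 + 10x^2 = 10x^2 + 10y^2 + 10z^2.

In spherical coordinates, x = ρ sin(φ) cos(θ), y = ρ sin(φ) sin(θ), z = ρ cos(φ), dV = ρ^2 sin(φ) dρ dφ dθ, with 0 ≤ ρ ≤ 3, 0 ≤ φ ≤ π, 0 ≤ θ ≤ 2π.

The integrand, after substitution and multiplying by the volume element, becomes (10ρ^2) · ρ^2 sin(φ), so

    ∭_V (∇·F) dV = ∫_0^{2π} ∫_0^{π} ∫_0^{3} (10ρ^2) · ρ^2 sin(φ) dρ dφ dθ.

Inner (ρ from 0 to 3): 486sin(φ).
Middle (φ from 0 to π): 972.
Outer (θ from 0 to 2π): 1944π.

Therefore ∯_{∂V} F · n dS = 1944π.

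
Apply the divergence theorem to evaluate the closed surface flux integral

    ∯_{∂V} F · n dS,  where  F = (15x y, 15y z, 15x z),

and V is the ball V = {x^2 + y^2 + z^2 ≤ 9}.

By the divergence theorem,

    ∯_{∂V} F · n dS = ∭_V (∇ · F) dV.

Compute the divergence:
    ∇ · F = ∂F_x/∂x + ∂F_y/∂y + ∂F_z/∂z = 15y + 15z + 15x = 15x + 15y + 15z.

In spherical coordinates, x = ρ sin(φ) cos(θ), y = ρ sin(φ) sin(θ), z = ρ cos(φ), dV = ρ^2 sin(φ) dρ dφ dθ, with 0 ≤ ρ ≤ 3, 0 ≤ φ ≤ π, 0 ≤ θ ≤ 2π.

The integrand, after substitution and multiplying by the volume element, becomes (15ρ (sqrt(2)sin(φ)sin(θ + π/4) + cos(φ))) · ρ^2 sin(φ), so

    ∭_V (∇·F) dV = ∫_0^{2π} ∫_0^{π} ∫_0^{3} (15ρ (sqrt(2)sin(φ)sin(θ + π/4) + cos(φ))) · ρ^2 sin(φ) dρ dφ dθ.

Inner (ρ from 0 to 3): 1215(sqrt(2)sin(φ)sin(θ + π/4) + cos(φ))sin(φ)/4.
Middle (φ from 0 to π): 1215sqrt(2)π sin(θ + π/4)/8.
Outer (θ from 0 to 2π): 0.

Therefore ∯_{∂V} F · n dS = 0.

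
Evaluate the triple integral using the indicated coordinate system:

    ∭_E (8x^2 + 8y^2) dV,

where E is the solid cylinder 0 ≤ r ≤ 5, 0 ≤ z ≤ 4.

In cylindrical coordinates, x = r cos(θ), y = r sin(θ), z = z, and dV = r dr dθ dz.

The integrand becomes 8r^2, so

    ∭_E (8x^2 + 8y^2) dV = ∫_{0}^{2π} ∫_{0}^{5} ∫_{0}^{4} (8r^2) · r dz dr dθ.

Inner (z): 32r^3.
Middle (r from 0 to 5): 5000.
Outer (θ): 10000π.

Therefore the triple integral equals 10000π.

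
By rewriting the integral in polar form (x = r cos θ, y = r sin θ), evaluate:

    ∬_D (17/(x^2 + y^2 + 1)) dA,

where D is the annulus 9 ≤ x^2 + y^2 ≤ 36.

The region D is 3 ≤ r ≤ 6, 0 ≤ θ ≤ 2π in polar coordinates, where x = r cos(θ), y = r sin(θ), and dA = r dr dθ.

Under the substitution, the integrand becomes 17/(r^2 + 1), so

    ∬_D (17/(x^2 + y^2 + 1)) dA = ∫_{0}^{2π} ∫_{3}^{6} (17/(r^2 + 1)) · r dr dθ.

Inner integral (in r): ∫_{3}^{6} (17/(r^2 + 1)) · r dr = log(3512479453921sqrt(370)/1000000000).

Outer integral (in θ): ∫_{0}^{2π} (log(3512479453921sqrt(370)/1000000000)) dθ = log((3512479453921sqrt(370)/1000000000)^(2π)).

Therefore ∬_D (17/(x^2 + y^2 + 1)) dA = log((3512479453921sqrt(370)/1000000000)^(2π)).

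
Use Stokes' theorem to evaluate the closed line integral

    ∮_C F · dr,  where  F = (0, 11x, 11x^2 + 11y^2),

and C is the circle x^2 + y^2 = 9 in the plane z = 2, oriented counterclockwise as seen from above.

Let S be the flat disk x^2 + y^2 ≤ 9 in the plane z = 2, with upward unit normal n̂ = ẑ. By Stokes' theorem,

    ∮_C F · dr = ∬_S (∇ × F) · n̂ dS = ∬_D (curl F)_z dA,

where D is the disk x^2 + y^2 ≤ 9.

Compute the curl of F = (0, 11x, 11x^2 + 11y^2):
    (∇ × F)_x = ∂F_z/∂y - ∂F_y/∂z = 22y,
    (∇ × F)_y = ∂F_x/∂z - ∂F_z/∂x = -22x,
    (∇ × F)_z = ∂F_y/∂x - ∂F_x/∂y = 11.

On z = 2, (curl F)_z = 11.

Convert to polar (x = r cos θ, y = r sin θ, dA = r dr dθ); the integrand becomes 11, so

    ∬_D (curl F)_z dA = ∫_0^{2π} ∫_0^{3} (11) · r dr dθ.

Inner (r from 0 to 3): 99/2.
Outer (θ from 0 to 2π): 99π.

Therefore ∮_C F · dr = 99π.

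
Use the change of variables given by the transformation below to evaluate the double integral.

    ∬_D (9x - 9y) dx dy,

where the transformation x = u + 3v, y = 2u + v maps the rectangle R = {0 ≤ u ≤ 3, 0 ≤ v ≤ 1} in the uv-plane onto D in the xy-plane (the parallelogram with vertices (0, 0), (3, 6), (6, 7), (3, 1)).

Compute the Jacobian determinant of (x, y) with respect to (u, v):

    ∂(x,y)/∂(u,v) = | 1  3 | = (1)(1) - (3)(2) = -5.
                   | 2  1 |

Its absolute value is |J| = 5 (the area scaling factor).

Substituting x = u + 3v, y = 2u + v into the integrand,

    9x - 9y → -9u + 18v,

so the integral becomes

    ∬_R (-9u + 18v) · |J| du dv = ∫_0^3 ∫_0^1 (-45u + 90v) dv du.

Inner (v): 45 - 45u.
Outer (u): -135/2.

Therefore ∬_D (9x - 9y) dx dy = -135/2.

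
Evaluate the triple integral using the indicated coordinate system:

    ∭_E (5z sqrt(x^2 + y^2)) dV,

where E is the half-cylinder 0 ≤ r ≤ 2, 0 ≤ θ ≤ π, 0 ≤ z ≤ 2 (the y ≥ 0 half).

In cylindrical coordinates, x = r cos(θ), y = r sin(θ), z = z, and dV = r dr dθ dz.

The integrand becomes 5r z, so

    ∭_E (5z sqrt(x^2 + y^2)) dV = ∫_{0}^{π} ∫_{0}^{2} ∫_{0}^{2} (5r z) · r dz dr dθ.

Inner (z): 10r^2.
Middle (r from 0 to 2): 80/3.
Outer (θ): 80π/3.

Therefore the triple integral equals 80π/3.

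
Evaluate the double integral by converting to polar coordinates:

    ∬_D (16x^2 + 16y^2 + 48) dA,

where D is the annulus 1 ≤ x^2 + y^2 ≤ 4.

The region D is 1 ≤ r ≤ 2, 0 ≤ θ ≤ 2π in polar coordinates, where x = r cos(θ), y = r sin(θ), and dA = r dr dθ.

Under the substitution, the integrand becomes 16r^2 + 48, so

    ∬_D (16x^2 + 16y^2 + 48) dA = ∫_{0}^{2π} ∫_{1}^{2} (16r^2 + 48) · r dr dθ.

Inner integral (in r): ∫_{1}^{2} (16r^2 + 48) · r dr = 132.

Outer integral (in θ): ∫_{0}^{2π} (132) dθ = 264π.

Therefore ∬_D (16x^2 + 16y^2 + 48) dA = 264π.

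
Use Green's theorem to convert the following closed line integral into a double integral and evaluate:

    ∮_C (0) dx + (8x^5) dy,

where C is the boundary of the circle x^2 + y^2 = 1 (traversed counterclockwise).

Green's theorem converts the closed line integral into a double integral over the enclosed region D:

    ∮_C P dx + Q dy = ∬_D (∂Q/∂x - ∂P/∂y) dA.

Here P = 0, Q = 8x^5, so

    ∂Q/∂x = 40x^4,    ∂P/∂y = 0,
    ∂Q/∂x - ∂P/∂y = 40x^4.

D is the region x^2 + y^2 ≤ 1. Evaluating the double integral:

In polar coordinates (x = r cos θ, y = r sin θ, dA = r dr dθ) the integrand becomes 40r^4cos(θ)^4, so

    ∬_D (40x^4) dA = ∫_0^{2π} ∫_0^{1} (40r^4cos(θ)^4) · r dr dθ.

Inner (r from 0 to 1): 20cos(θ)^4/3.
Outer (θ from 0 to 2π): 5π.

Therefore ∮_C P dx + Q dy = 5π.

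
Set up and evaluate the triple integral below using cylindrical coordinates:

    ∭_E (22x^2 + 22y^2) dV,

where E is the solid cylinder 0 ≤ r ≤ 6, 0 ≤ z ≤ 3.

In cylindrical coordinates, x = r cos(θ), y = r sin(θ), z = z, and dV = r dr dθ dz.

The integrand becomes 22r^2, so

    ∭_E (22x^2 + 22y^2) dV = ∫_{0}^{2π} ∫_{0}^{6} ∫_{0}^{3} (22r^2) · r dz dr dθ.

Inner (z): 66r^3.
Middle (r from 0 to 6): 21384.
Outer (θ): 42768π.

Therefore the triple integral equals 42768π.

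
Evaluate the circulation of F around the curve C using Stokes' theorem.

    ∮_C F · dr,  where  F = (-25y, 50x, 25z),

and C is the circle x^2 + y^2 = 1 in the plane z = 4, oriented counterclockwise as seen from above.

Let S be the flat disk x^2 + y^2 ≤ 1 in the plane z = 4, with upward unit normal n̂ = ẑ. By Stokes' theorem,

    ∮_C F · dr = ∬_S (∇ × F) · n̂ dS = ∬_D (curl F)_z dA,

where D is the disk x^2 + y^2 ≤ 1.

Compute the curl of F = (-25y, 50x, 25z):
    (∇ × F)_x = ∂F_z/∂y - ∂F_y/∂z = 0,
    (∇ × F)_y = ∂F_x/∂z - ∂F_z/∂x = 0,
    (∇ × F)_z = ∂F_y/∂x - ∂F_x/∂y = 75.

On z = 4, (curl F)_z = 75.

Convert to polar (x = r cos θ, y = r sin θ, dA = r dr dθ); the integrand becomes 75, so

    ∬_D (curl F)_z dA = ∫_0^{2π} ∫_0^{1} (75) · r dr dθ.

Inner (r from 0 to 1): 75/2.
Outer (θ from 0 to 2π): 75π.

Therefore ∮_C F · dr = 75π.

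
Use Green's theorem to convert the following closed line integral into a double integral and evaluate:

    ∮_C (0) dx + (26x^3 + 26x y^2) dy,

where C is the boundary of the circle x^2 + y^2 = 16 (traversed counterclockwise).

Green's theorem converts the closed line integral into a double integral over the enclosed region D:

    ∮_C P dx + Q dy = ∬_D (∂Q/∂x - ∂P/∂y) dA.

Here P = 0, Q = 26x^3 + 26x y^2, so

    ∂Q/∂x = 78x^2 + 26y^2,    ∂P/∂y = 0,
    ∂Q/∂x - ∂P/∂y = 78x^2 + 26y^2.

D is the region x^2 + y^2 ≤ 16. Evaluating the double integral:

In polar coordinates (x = r cos θ, y = r sin θ, dA = r dr dθ) the integrand becomes 26r^2(cos(2θ) + 2), so

    ∬_D (78x^2 + 26y^2) dA = ∫_0^{2π} ∫_0^{4} (26r^2(cos(2θ) + 2)) · r dr dθ.

Inner (r from 0 to 4): 1664cos(2θ) + 3328.
Outer (θ from 0 to 2π): 6656π.

Therefore ∮_C P dx + Q dy = 6656π.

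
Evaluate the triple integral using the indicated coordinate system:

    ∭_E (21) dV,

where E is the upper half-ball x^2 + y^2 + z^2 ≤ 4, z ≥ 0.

In spherical coordinates, x = ρ sin(φ) cos(θ), y = ρ sin(φ) sin(θ), z = ρ cos(φ), and dV = ρ^2 sin(φ) dρ dφ dθ.

The integrand becomes 21, so

    ∭_E (21) dV = ∫_{0}^{2π} ∫_{0}^{π/2} ∫_{0}^{2} (21) · ρ^2 sin(φ) dρ dφ dθ.

Inner (ρ): 56sin(φ).
Middle (φ): 56.
Outer (θ): 112π.

Therefore the triple integral equals 112π.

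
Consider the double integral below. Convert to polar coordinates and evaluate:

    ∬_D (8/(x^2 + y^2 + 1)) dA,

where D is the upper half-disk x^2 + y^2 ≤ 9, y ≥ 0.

The region D is 0 ≤ r ≤ 3, 0 ≤ θ ≤ π in polar coordinates, where x = r cos(θ), y = r sin(θ), and dA = r dr dθ.

Under the substitution, the integrand becomes 8/(r^2 + 1), so

    ∬_D (8/(x^2 + y^2 + 1)) dA = ∫_{0}^{π} ∫_{0}^{3} (8/(r^2 + 1)) · r dr dθ.

Inner integral (in r): ∫_{0}^{3} (8/(r^2 + 1)) · r dr = log(10000).

Outer integral (in θ): ∫_{0}^{π} (log(10000)) dθ = log(10000^π).

Therefore ∬_D (8/(x^2 + y^2 + 1)) dA = log(10000^π).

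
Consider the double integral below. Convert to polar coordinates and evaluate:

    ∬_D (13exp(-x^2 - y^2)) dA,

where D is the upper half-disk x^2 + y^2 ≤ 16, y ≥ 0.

The region D is 0 ≤ r ≤ 4, 0 ≤ θ ≤ π in polar coordinates, where x = r cos(θ), y = r sin(θ), and dA = r dr dθ.

Under the substitution, the integrand becomes 13exp(-r^2), so

    ∬_D (13exp(-x^2 - y^2)) dA = ∫_{0}^{π} ∫_{0}^{4} (13exp(-r^2)) · r dr dθ.

Inner integral (in r): ∫_{0}^{4} (13exp(-r^2)) · r dr = 13/2 - 13exp(-16)/2.

Outer integral (in θ): ∫_{0}^{π} (13/2 - 13exp(-16)/2) dθ = -13π (1 - exp(16))exp(-16)/2.

Therefore ∬_D (13exp(-x^2 - y^2)) dA = -13π (1 - exp(16))exp(-16)/2.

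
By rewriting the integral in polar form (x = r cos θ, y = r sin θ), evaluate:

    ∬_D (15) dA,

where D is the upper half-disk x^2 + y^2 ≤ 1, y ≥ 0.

The region D is 0 ≤ r ≤ 1, 0 ≤ θ ≤ π in polar coordinates, where x = r cos(θ), y = r sin(θ), and dA = r dr dθ.

Under the substitution, the integrand becomes 15, so

    ∬_D (15) dA = ∫_{0}^{π} ∫_{0}^{1} (15) · r dr dθ.

Inner integral (in r): ∫_{0}^{1} (15) · r dr = 15/2.

Outer integral (in θ): ∫_{0}^{π} (15/2) dθ = 15π/2.

Therefore ∬_D (15) dA = 15π/2.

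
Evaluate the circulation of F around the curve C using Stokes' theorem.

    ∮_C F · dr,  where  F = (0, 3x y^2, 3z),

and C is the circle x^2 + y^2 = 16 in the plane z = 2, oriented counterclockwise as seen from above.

Let S be the flat disk x^2 + y^2 ≤ 16 in the plane z = 2, with upward unit normal n̂ = ẑ. By Stokes' theorem,

    ∮_C F · dr = ∬_S (∇ × F) · n̂ dS = ∬_D (curl F)_z dA,

where D is the disk x^2 + y^2 ≤ 16.

Compute the curl of F = (0, 3x y^2, 3z):
    (∇ × F)_x = ∂F_z/∂y - ∂F_y/∂z = 0,
    (∇ × F)_y = ∂F_x/∂z - ∂F_z/∂x = 0,
    (∇ × F)_z = ∂F_y/∂x - ∂F_x/∂y = 3y^2.

On z = 2, (curl F)_z = 3y^2.

Convert to polar (x = r cos θ, y = r sin θ, dA = r dr dθ); the integrand becomes 3r^2sin(θ)^2, so

    ∬_D (curl F)_z dA = ∫_0^{2π} ∫_0^{4} (3r^2sin(θ)^2) · r dr dθ.

Inner (r from 0 to 4): 192sin(θ)^2.
Outer (θ from 0 to 2π): 192π.

Therefore ∮_C F · dr = 192π.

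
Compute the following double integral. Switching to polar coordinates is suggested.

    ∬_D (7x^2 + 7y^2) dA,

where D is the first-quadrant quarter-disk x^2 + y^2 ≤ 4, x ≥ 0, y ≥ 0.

The region D is 0 ≤ r ≤ 2, 0 ≤ θ ≤ π/2 in polar coordinates, where x = r cos(θ), y = r sin(θ), and dA = r dr dθ.

Under the substitution, the integrand becomes 7r^2, so

    ∬_D (7x^2 + 7y^2) dA = ∫_{0}^{π/2} ∫_{0}^{2} (7r^2) · r dr dθ.

Inner integral (in r): ∫_{0}^{2} (7r^2) · r dr = 28.

Outer integral (in θ): ∫_{0}^{π/2} (28) dθ = 14π.

Therefore ∬_D (7x^2 + 7y^2) dA = 14π.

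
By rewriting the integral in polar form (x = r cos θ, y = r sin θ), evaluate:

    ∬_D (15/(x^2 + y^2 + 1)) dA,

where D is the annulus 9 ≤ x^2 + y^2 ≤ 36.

The region D is 3 ≤ r ≤ 6, 0 ≤ θ ≤ 2π in polar coordinates, where x = r cos(θ), y = r sin(θ), and dA = r dr dθ.

Under the substitution, the integrand becomes 15/(r^2 + 1), so

    ∬_D (15/(x^2 + y^2 + 1)) dA = ∫_{0}^{2π} ∫_{3}^{6} (15/(r^2 + 1)) · r dr dθ.

Inner integral (in r): ∫_{3}^{6} (15/(r^2 + 1)) · r dr = log(94931877133sqrt(370)/100000000).

Outer integral (in θ): ∫_{0}^{2π} (log(94931877133sqrt(370)/100000000)) dθ = log((94931877133sqrt(370)/100000000)^(2π)).

Therefore ∬_D (15/(x^2 + y^2 + 1)) dA = log((94931877133sqrt(370)/100000000)^(2π)).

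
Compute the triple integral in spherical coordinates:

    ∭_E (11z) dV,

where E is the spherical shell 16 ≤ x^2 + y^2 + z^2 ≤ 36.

In spherical coordinates, x = ρ sin(φ) cos(θ), y = ρ sin(φ) sin(θ), z = ρ cos(φ), and dV = ρ^2 sin(φ) dρ dφ dθ.

The integrand becomes 11ρ cos(φ), so

    ∭_E (11z) dV = ∫_{0}^{2π} ∫_{0}^{π} ∫_{4}^{6} (11ρ cos(φ)) · ρ^2 sin(φ) dρ dφ dθ.

Inner (ρ): 1430sin(2φ).
Middle (φ): 0.
Outer (θ): 0.

Therefore the triple integral equals 0.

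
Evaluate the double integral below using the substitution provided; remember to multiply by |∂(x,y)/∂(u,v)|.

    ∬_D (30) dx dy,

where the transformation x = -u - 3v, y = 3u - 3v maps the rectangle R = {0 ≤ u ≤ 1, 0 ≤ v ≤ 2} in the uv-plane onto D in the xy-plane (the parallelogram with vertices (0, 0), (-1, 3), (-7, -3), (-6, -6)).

Compute the Jacobian determinant of (x, y) with respect to (u, v):

    ∂(x,y)/∂(u,v) = | -1  -3 | = (-1)(-3) - (-3)(3) = 12.
                   | 3  -3 |

Its absolute value is |J| = 12 (the area scaling factor).

Substituting x = -u - 3v, y = 3u - 3v into the integrand,

    30 → 30,

so the integral becomes

    ∬_R (30) · |J| du dv = ∫_0^1 ∫_0^2 (360) dv du.

Inner (v): 720.
Outer (u): 720.

Therefore ∬_D (30) dx dy = 720.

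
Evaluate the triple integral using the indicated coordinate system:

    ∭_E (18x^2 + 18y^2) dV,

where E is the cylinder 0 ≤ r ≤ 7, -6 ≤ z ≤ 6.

In cylindrical coordinates, x = r cos(θ), y = r sin(θ), z = z, and dV = r dr dθ dz.

The integrand becomes 18r^2, so

    ∭_E (18x^2 + 18y^2) dV = ∫_{0}^{2π} ∫_{0}^{7} ∫_{-6}^{6} (18r^2) · r dz dr dθ.

Inner (z): 216r^3.
Middle (r from 0 to 7): 129654.
Outer (θ): 259308π.

Therefore the triple integral equals 259308π.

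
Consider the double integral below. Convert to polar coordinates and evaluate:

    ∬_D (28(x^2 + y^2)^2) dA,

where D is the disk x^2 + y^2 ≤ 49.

The region D is 0 ≤ r ≤ 7, 0 ≤ θ ≤ 2π in polar coordinates, where x = r cos(θ), y = r sin(θ), and dA = r dr dθ.

Under the substitution, the integrand becomes 28r^4, so

    ∬_D (28(x^2 + y^2)^2) dA = ∫_{0}^{2π} ∫_{0}^{7} (28r^4) · r dr dθ.

Inner integral (in r): ∫_{0}^{7} (28r^4) · r dr = 1647086/3.

Outer integral (in θ): ∫_{0}^{2π} (1647086/3) dθ = 3294172π/3.

Therefore ∬_D (28(x^2 + y^2)^2) dA = 3294172π/3.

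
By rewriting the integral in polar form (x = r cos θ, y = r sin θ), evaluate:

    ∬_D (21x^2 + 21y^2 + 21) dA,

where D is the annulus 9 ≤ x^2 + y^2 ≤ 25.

The region D is 3 ≤ r ≤ 5, 0 ≤ θ ≤ 2π in polar coordinates, where x = r cos(θ), y = r sin(θ), and dA = r dr dθ.

Under the substitution, the integrand becomes 21r^2 + 21, so

    ∬_D (21x^2 + 21y^2 + 21) dA = ∫_{0}^{2π} ∫_{3}^{5} (21r^2 + 21) · r dr dθ.

Inner integral (in r): ∫_{3}^{5} (21r^2 + 21) · r dr = 3024.

Outer integral (in θ): ∫_{0}^{2π} (3024) dθ = 6048π.

Therefore ∬_D (21x^2 + 21y^2 + 21) dA = 6048π.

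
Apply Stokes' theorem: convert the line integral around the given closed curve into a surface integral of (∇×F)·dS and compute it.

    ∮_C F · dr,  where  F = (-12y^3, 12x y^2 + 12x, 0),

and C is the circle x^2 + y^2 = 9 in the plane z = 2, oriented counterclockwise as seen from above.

Let S be the flat disk x^2 + y^2 ≤ 9 in the plane z = 2, with upward unit normal n̂ = ẑ. By Stokes' theorem,

    ∮_C F · dr = ∬_S (∇ × F) · n̂ dS = ∬_D (curl F)_z dA,

where D is the disk x^2 + y^2 ≤ 9.

Compute the curl of F = (-12y^3, 12x y^2 + 12x, 0):
    (∇ × F)_x = ∂F_z/∂y - ∂F_y/∂z = 0,
    (∇ × F)_y = ∂F_x/∂z - ∂F_z/∂x = 0,
    (∇ × F)_z = ∂F_y/∂x - ∂F_x/∂y = 48y^2 + 12.

On z = 2, (curl F)_z = 48y^2 + 12.

Convert to polar (x = r cos θ, y = r sin θ, dA = r dr dθ); the integrand becomes 48r^2sin(θ)^2 + 12, so

    ∬_D (curl F)_z dA = ∫_0^{2π} ∫_0^{3} (48r^2sin(θ)^2 + 12) · r dr dθ.

Inner (r from 0 to 3): 972sin(θ)^2 + 54.
Outer (θ from 0 to 2π): 1080π.

Therefore ∮_C F · dr = 1080π.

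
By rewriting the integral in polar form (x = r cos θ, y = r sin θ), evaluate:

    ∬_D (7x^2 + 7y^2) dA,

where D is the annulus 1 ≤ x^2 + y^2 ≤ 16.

The region D is 1 ≤ r ≤ 4, 0 ≤ θ ≤ 2π in polar coordinates, where x = r cos(θ), y = r sin(θ), and dA = r dr dθ.

Under the substitution, the integrand becomes 7r^2, so

    ∬_D (7x^2 + 7y^2) dA = ∫_{0}^{2π} ∫_{1}^{4} (7r^2) · r dr dθ.

Inner integral (in r): ∫_{1}^{4} (7r^2) · r dr = 1785/4.

Outer integral (in θ): ∫_{0}^{2π} (1785/4) dθ = 1785π/2.

Therefore ∬_D (7x^2 + 7y^2) dA = 1785π/2.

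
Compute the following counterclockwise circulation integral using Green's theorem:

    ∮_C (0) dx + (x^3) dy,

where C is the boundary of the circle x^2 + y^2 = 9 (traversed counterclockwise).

Green's theorem converts the closed line integral into a double integral over the enclosed region D:

    ∮_C P dx + Q dy = ∬_D (∂Q/∂x - ∂P/∂y) dA.

Here P = 0, Q = x^3, so

    ∂Q/∂x = 3x^2,    ∂P/∂y = 0,
    ∂Q/∂x - ∂P/∂y = 3x^2.

D is the region x^2 + y^2 ≤ 9. Evaluating the double integral:

In polar coordinates (x = r cos θ, y = r sin θ, dA = r dr dθ) the integrand becomes 3r^2cos(θ)^2, so

    ∬_D (3x^2) dA = ∫_0^{2π} ∫_0^{3} (3r^2cos(θ)^2) · r dr dθ.

Inner (r from 0 to 3): 243cos(θ)^2/4.
Outer (θ from 0 to 2π): 243π/4.

Therefore ∮_C P dx + Q dy = 243π/4.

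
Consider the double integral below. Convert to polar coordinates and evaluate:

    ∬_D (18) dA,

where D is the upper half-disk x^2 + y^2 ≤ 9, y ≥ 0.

The region D is 0 ≤ r ≤ 3, 0 ≤ θ ≤ π in polar coordinates, where x = r cos(θ), y = r sin(θ), and dA = r dr dθ.

Under the substitution, the integrand becomes 18, so

    ∬_D (18) dA = ∫_{0}^{π} ∫_{0}^{3} (18) · r dr dθ.

Inner integral (in r): ∫_{0}^{3} (18) · r dr = 81.

Outer integral (in θ): ∫_{0}^{π} (81) dθ = 81π.

Therefore ∬_D (18) dA = 81π.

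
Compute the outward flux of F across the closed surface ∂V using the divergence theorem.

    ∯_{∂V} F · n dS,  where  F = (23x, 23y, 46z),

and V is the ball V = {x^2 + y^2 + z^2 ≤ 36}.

By the divergence theorem,

    ∯_{∂V} F · n dS = ∭_V (∇ · F) dV.

Compute the divergence:
    ∇ · F = ∂F_x/∂x + ∂F_y/∂y + ∂F_z/∂z = 23 + 23 + 46 = 92.

In spherical coordinates, x = ρ sin(φ) cos(θ), y = ρ sin(φ) sin(θ), z = ρ cos(φ), dV = ρ^2 sin(φ) dρ dφ dθ, with 0 ≤ ρ ≤ 6, 0 ≤ φ ≤ π, 0 ≤ θ ≤ 2π.

The integrand, after substitution and multiplying by the volume element, becomes (92) · ρ^2 sin(φ), so

    ∭_V (∇·F) dV = ∫_0^{2π} ∫_0^{π} ∫_0^{6} (92) · ρ^2 sin(φ) dρ dφ dθ.

Inner (ρ from 0 to 6): 6624sin(φ).
Middle (φ from 0 to π): 13248.
Outer (θ from 0 to 2π): 26496π.

Therefore ∯_{∂V} F · n dS = 26496π.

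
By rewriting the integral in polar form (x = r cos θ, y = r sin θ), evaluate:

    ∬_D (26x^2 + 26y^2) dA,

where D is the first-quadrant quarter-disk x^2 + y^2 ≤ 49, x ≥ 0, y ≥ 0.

The region D is 0 ≤ r ≤ 7, 0 ≤ θ ≤ π/2 in polar coordinates, where x = r cos(θ), y = r sin(θ), and dA = r dr dθ.

Under the substitution, the integrand becomes 26r^2, so

    ∬_D (26x^2 + 26y^2) dA = ∫_{0}^{π/2} ∫_{0}^{7} (26r^2) · r dr dθ.

Inner integral (in r): ∫_{0}^{7} (26r^2) · r dr = 31213/2.

Outer integral (in θ): ∫_{0}^{π/2} (31213/2) dθ = 31213π/4.

Therefore ∬_D (26x^2 + 26y^2) dA = 31213π/4.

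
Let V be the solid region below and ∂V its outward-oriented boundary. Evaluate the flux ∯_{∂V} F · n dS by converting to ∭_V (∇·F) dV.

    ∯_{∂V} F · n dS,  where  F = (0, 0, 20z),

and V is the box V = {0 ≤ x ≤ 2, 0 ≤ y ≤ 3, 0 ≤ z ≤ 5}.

By the divergence theorem,

    ∯_{∂V} F · n dS = ∭_V (∇ · F) dV.

Compute the divergence:
    ∇ · F = ∂F_x/∂x + ∂F_y/∂y + ∂F_z/∂z = 0 + 0 + 20 = 20.

V is a rectangular box, so dV = dx dy dz with 0 ≤ x ≤ 2, 0 ≤ y ≤ 3, 0 ≤ z ≤ 5.

Integrate (20) over V as an iterated integral:

    ∭_V (∇·F) dV = ∫_0^{2} ∫_0^{3} ∫_0^{5} (20) dz dy dx.

Inner (z from 0 to 5): 100.
Middle (y from 0 to 3): 300.
Outer (x from 0 to 2): 600.

Therefore ∯_{∂V} F · n dS = 600.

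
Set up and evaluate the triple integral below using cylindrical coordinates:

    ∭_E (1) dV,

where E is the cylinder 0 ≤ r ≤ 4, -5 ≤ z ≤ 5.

In cylindrical coordinates, x = r cos(θ), y = r sin(θ), z = z, and dV = r dr dθ dz.

The integrand becomes 1, so

    ∭_E (1) dV = ∫_{0}^{2π} ∫_{0}^{4} ∫_{-5}^{5} (1) · r dz dr dθ.

Inner (z): 10r.
Middle (r from 0 to 4): 80.
Outer (θ): 160π.

Therefore the triple integral equals 160π.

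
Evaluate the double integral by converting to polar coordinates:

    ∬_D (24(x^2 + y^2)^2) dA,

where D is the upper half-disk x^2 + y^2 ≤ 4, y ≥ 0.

The region D is 0 ≤ r ≤ 2, 0 ≤ θ ≤ π in polar coordinates, where x = r cos(θ), y = r sin(θ), and dA = r dr dθ.

Under the substitution, the integrand becomes 24r^4, so

    ∬_D (24(x^2 + y^2)^2) dA = ∫_{0}^{π} ∫_{0}^{2} (24r^4) · r dr dθ.

Inner integral (in r): ∫_{0}^{2} (24r^4) · r dr = 256.

Outer integral (in θ): ∫_{0}^{π} (256) dθ = 256π.

Therefore ∬_D (24(x^2 + y^2)^2) dA = 256π.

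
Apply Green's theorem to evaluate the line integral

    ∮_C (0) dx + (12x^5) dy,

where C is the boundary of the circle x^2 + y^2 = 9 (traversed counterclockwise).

Green's theorem converts the closed line integral into a double integral over the enclosed region D:

    ∮_C P dx + Q dy = ∬_D (∂Q/∂x - ∂P/∂y) dA.

Here P = 0, Q = 12x^5, so

    ∂Q/∂x = 60x^4,    ∂P/∂y = 0,
    ∂Q/∂x - ∂P/∂y = 60x^4.

D is the region x^2 + y^2 ≤ 9. Evaluating the double integral:

In polar coordinates (x = r cos θ, y = r sin θ, dA = r dr dθ) the integrand becomes 60r^4cos(θ)^4, so

    ∬_D (60x^4) dA = ∫_0^{2π} ∫_0^{3} (60r^4cos(θ)^4) · r dr dθ.

Inner (r from 0 to 3): 7290cos(θ)^4.
Outer (θ from 0 to 2π): 10935π/2.

Therefore ∮_C P dx + Q dy = 10935π/2.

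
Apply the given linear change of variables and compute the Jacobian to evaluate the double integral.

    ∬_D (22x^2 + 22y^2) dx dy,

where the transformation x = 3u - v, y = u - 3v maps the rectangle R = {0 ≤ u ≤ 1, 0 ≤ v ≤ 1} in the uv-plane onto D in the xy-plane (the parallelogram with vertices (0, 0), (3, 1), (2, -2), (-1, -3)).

Compute the Jacobian determinant of (x, y) with respect to (u, v):

    ∂(x,y)/∂(u,v) = | 3  -1 | = (3)(-3) - (-1)(1) = -8.
                   | 1  -3 |

Its absolute value is |J| = 8 (the area scaling factor).

Substituting x = 3u - v, y = u - 3v into the integrand,

    22x^2 + 22y^2 → 220u^2 - 264u v + 220v^2,

so the integral becomes

    ∬_R (220u^2 - 264u v + 220v^2) · |J| du dv = ∫_0^1 ∫_0^1 (1760u^2 - 2112u v + 1760v^2) dv du.

Inner (v): 1760u^2 - 1056u + 1760/3.
Outer (u): 1936/3.

Therefore ∬_D (22x^2 + 22y^2) dx dy = 1936/3.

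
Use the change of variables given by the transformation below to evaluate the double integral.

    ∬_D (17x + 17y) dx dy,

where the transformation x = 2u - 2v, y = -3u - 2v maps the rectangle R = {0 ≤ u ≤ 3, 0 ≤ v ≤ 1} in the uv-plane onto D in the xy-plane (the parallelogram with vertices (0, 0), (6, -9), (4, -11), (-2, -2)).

Compute the Jacobian determinant of (x, y) with respect to (u, v):

    ∂(x,y)/∂(u,v) = | 2  -2 | = (2)(-2) - (-2)(-3) = -10.
                   | -3  -2 |

Its absolute value is |J| = 10 (the area scaling factor).

Substituting x = 2u - 2v, y = -3u - 2v into the integrand,

    17x + 17y → -17u - 68v,

so the integral becomes

    ∬_R (-17u - 68v) · |J| du dv = ∫_0^3 ∫_0^1 (-170u - 680v) dv du.

Inner (v): -170u - 340.
Outer (u): -1785.

Therefore ∬_D (17x + 17y) dx dy = -1785.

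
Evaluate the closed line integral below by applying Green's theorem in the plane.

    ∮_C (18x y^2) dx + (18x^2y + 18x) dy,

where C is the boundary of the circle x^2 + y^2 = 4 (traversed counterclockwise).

Green's theorem converts the closed line integral into a double integral over the enclosed region D:

    ∮_C P dx + Q dy = ∬_D (∂Q/∂x - ∂P/∂y) dA.

Here P = 18x y^2, Q = 18x^2y + 18x, so

    ∂Q/∂x = 36x y + 18,    ∂P/∂y = 36x y,
    ∂Q/∂x - ∂P/∂y = 18.

D is the region x^2 + y^2 ≤ 4. Evaluating the double integral:

In polar coordinates (x = r cos θ, y = r sin θ, dA = r dr dθ) the integrand becomes 18, so

    ∬_D (18) dA = ∫_0^{2π} ∫_0^{2} (18) · r dr dθ.

Inner (r from 0 to 2): 36.
Outer (θ from 0 to 2π): 72π.

Therefore ∮_C P dx + Q dy = 72π.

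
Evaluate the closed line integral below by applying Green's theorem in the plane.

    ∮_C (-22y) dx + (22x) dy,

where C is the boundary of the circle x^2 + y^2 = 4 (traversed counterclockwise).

Green's theorem converts the closed line integral into a double integral over the enclosed region D:

    ∮_C P dx + Q dy = ∬_D (∂Q/∂x - ∂P/∂y) dA.

Here P = -22y, Q = 22x, so

    ∂Q/∂x = 22,    ∂P/∂y = -22,
    ∂Q/∂x - ∂P/∂y = 44.

D is the region x^2 + y^2 ≤ 4. Evaluating the double integral:

In polar coordinates (x = r cos θ, y = r sin θ, dA = r dr dθ) the integrand becomes 44, so

    ∬_D (44) dA = ∫_0^{2π} ∫_0^{2} (44) · r dr dθ.

Inner (r from 0 to 2): 88.
Outer (θ from 0 to 2π): 176π.

Therefore ∮_C P dx + Q dy = 176π.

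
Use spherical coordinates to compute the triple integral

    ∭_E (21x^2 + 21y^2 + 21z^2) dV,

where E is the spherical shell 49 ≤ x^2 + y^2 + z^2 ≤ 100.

In spherical coordinates, x = ρ sin(φ) cos(θ), y = ρ sin(φ) sin(θ), z = ρ cos(φ), and dV = ρ^2 sin(φ) dρ dφ dθ.

The integrand becomes 21ρ^2, so

    ∭_E (21x^2 + 21y^2 + 21z^2) dV = ∫_{0}^{2π} ∫_{0}^{π} ∫_{7}^{10} (21ρ^2) · ρ^2 sin(φ) dρ dφ dθ.

Inner (ρ): 1747053sin(φ)/5.
Middle (φ): 3494106/5.
Outer (θ): 6988212π/5.

Therefore the triple integral equals 6988212π/5.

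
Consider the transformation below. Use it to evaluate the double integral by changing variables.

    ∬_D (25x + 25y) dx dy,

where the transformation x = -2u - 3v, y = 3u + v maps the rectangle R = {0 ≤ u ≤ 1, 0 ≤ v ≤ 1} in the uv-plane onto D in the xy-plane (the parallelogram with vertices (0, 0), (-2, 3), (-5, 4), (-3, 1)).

Compute the Jacobian determinant of (x, y) with respect to (u, v):

    ∂(x,y)/∂(u,v) = | -2  -3 | = (-2)(1) - (-3)(3) = 7.
                   | 3  1 |

Its absolute value is |J| = 7 (the area scaling factor).

Substituting x = -2u - 3v, y = 3u + v into the integrand,

    25x + 25y → 25u - 50v,

so the integral becomes

    ∬_R (25u - 50v) · |J| du dv = ∫_0^1 ∫_0^1 (175u - 350v) dv du.

Inner (v): 175u - 175.
Outer (u): -175/2.

Therefore ∬_D (25x + 25y) dx dy = -175/2.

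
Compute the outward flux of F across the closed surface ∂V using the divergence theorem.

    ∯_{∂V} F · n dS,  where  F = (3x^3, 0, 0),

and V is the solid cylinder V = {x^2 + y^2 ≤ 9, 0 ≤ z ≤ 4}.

By the divergence theorem,

    ∯_{∂V} F · n dS = ∭_V (∇ · F) dV.

Compute the divergence:
    ∇ · F = ∂F_x/∂x + ∂F_y/∂y + ∂F_z/∂z = 9x^2 + 0 + 0 = 9x^2.

In cylindrical coordinates, x = r cos(θ), y = r sin(θ), z = z, dV = r dr dθ dz, with 0 ≤ r ≤ 3, 0 ≤ θ ≤ 2π, 0 ≤ z ≤ 4.

The integrand, after substitution and multiplying by the volume element, becomes (9r^2cos(θ)^2) · r, so

    ∭_V (∇·F) dV = ∫_0^{2π} ∫_0^{3} ∫_0^{4} (9r^2cos(θ)^2) · r dz dr dθ.

Inner (z from 0 to 4): 36r^3cos(θ)^2.
Middle (r from 0 to 3): 729cos(θ)^2.
Outer (θ from 0 to 2π): 729π.

Therefore ∯_{∂V} F · n dS = 729π.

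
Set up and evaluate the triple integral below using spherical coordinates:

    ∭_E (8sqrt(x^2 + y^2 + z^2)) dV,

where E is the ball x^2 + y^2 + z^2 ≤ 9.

In spherical coordinates, x = ρ sin(φ) cos(θ), y = ρ sin(φ) sin(θ), z = ρ cos(φ), and dV = ρ^2 sin(φ) dρ dφ dθ.

The integrand becomes 8ρ, so

    ∭_E (8sqrt(x^2 + y^2 + z^2)) dV = ∫_{0}^{2π} ∫_{0}^{π} ∫_{0}^{3} (8ρ) · ρ^2 sin(φ) dρ dφ dθ.

Inner (ρ): 162sin(φ).
Middle (φ): 324.
Outer (θ): 648π.

Therefore the triple integral equals 648π.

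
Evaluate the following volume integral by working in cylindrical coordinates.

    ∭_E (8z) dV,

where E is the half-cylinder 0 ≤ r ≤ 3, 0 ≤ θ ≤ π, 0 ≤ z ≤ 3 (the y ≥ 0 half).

In cylindrical coordinates, x = r cos(θ), y = r sin(θ), z = z, and dV = r dr dθ dz.

The integrand becomes 8z, so

    ∭_E (8z) dV = ∫_{0}^{π} ∫_{0}^{3} ∫_{0}^{3} (8z) · r dz dr dθ.

Inner (z): 36r.
Middle (r from 0 to 3): 162.
Outer (θ): 162π.

Therefore the triple integral equals 162π.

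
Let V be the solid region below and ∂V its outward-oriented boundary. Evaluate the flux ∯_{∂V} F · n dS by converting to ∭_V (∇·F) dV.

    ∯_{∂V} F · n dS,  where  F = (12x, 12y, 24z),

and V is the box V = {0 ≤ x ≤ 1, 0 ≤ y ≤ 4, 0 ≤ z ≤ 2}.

By the divergence theorem,

    ∯_{∂V} F · n dS = ∭_V (∇ · F) dV.

Compute the divergence:
    ∇ · F = ∂F_x/∂x + ∂F_y/∂y + ∂F_z/∂z = 12 + 12 + 24 = 48.

V is a rectangular box, so dV = dx dy dz with 0 ≤ x ≤ 1, 0 ≤ y ≤ 4, 0 ≤ z ≤ 2.

Integrate (48) over V as an iterated integral:

    ∭_V (∇·F) dV = ∫_0^{1} ∫_0^{4} ∫_0^{2} (48) dz dy dx.

Inner (z from 0 to 2): 96.
Middle (y from 0 to 4): 384.
Outer (x from 0 to 1): 384.

Therefore ∯_{∂V} F · n dS = 384.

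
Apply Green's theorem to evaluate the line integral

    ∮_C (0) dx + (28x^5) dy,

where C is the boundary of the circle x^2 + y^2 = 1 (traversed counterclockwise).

Green's theorem converts the closed line integral into a double integral over the enclosed region D:

    ∮_C P dx + Q dy = ∬_D (∂Q/∂x - ∂P/∂y) dA.

Here P = 0, Q = 28x^5, so

    ∂Q/∂x = 140x^4,    ∂P/∂y = 0,
    ∂Q/∂x - ∂P/∂y = 140x^4.

D is the region x^2 + y^2 ≤ 1. Evaluating the double integral:

In polar coordinates (x = r cos θ, y = r sin θ, dA = r dr dθ) the integrand becomes 140r^4cos(θ)^4, so

    ∬_D (140x^4) dA = ∫_0^{2π} ∫_0^{1} (140r^4cos(θ)^4) · r dr dθ.

Inner (r from 0 to 1): 70cos(θ)^4/3.
Outer (θ from 0 to 2π): 35π/2.

Therefore ∮_C P dx + Q dy = 35π/2.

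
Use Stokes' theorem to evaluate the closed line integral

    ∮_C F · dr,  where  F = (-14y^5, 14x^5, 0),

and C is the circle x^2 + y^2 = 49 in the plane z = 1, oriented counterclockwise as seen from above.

Let S be the flat disk x^2 + y^2 ≤ 49 in the plane z = 1, with upward unit normal n̂ = ẑ. By Stokes' theorem,

    ∮_C F · dr = ∬_S (∇ × F) · n̂ dS = ∬_D (curl F)_z dA,

where D is the disk x^2 + y^2 ≤ 49.

Compute the curl of F = (-14y^5, 14x^5, 0):
    (∇ × F)_x = ∂F_z/∂y - ∂F_y/∂z = 0,
    (∇ × F)_y = ∂F_x/∂z - ∂F_z/∂x = 0,
    (∇ × F)_z = ∂F_y/∂x - ∂F_x/∂y = 70x^4 + 70y^4.

On z = 1, (curl F)_z = 70x^4 + 70y^4.

Convert to polar (x = r cos θ, y = r sin θ, dA = r dr dθ); the integrand becomes 70r^4(sin(θ)^4 + cos(θ)^4), so

    ∬_D (curl F)_z dA = ∫_0^{2π} ∫_0^{7} (70r^4(sin(θ)^4 + cos(θ)^4)) · r dr dθ.

Inner (r from 0 to 7): 4117715sin(θ)^4/3 + 4117715cos(θ)^4/3.
Outer (θ from 0 to 2π): 4117715π/2.

Therefore ∮_C F · dr = 4117715π/2.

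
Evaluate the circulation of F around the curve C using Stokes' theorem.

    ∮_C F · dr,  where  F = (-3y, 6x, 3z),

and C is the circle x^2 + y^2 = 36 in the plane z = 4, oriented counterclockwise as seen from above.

Let S be the flat disk x^2 + y^2 ≤ 36 in the plane z = 4, with upward unit normal n̂ = ẑ. By Stokes' theorem,

    ∮_C F · dr = ∬_S (∇ × F) · n̂ dS = ∬_D (curl F)_z dA,

where D is the disk x^2 + y^2 ≤ 36.

Compute the curl of F = (-3y, 6x, 3z):
    (∇ × F)_x = ∂F_z/∂y - ∂F_y/∂z = 0,
    (∇ × F)_y = ∂F_x/∂z - ∂F_z/∂x = 0,
    (∇ × F)_z = ∂F_y/∂x - ∂F_x/∂y = 9.

On z = 4, (curl F)_z = 9.

Convert to polar (x = r cos θ, y = r sin θ, dA = r dr dθ); the integrand becomes 9, so

    ∬_D (curl F)_z dA = ∫_0^{2π} ∫_0^{6} (9) · r dr dθ.

Inner (r from 0 to 6): 162.
Outer (θ from 0 to 2π): 324π.

Therefore ∮_C F · dr = 324π.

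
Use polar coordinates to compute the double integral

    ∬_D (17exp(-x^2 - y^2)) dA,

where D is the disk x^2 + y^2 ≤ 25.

The region D is 0 ≤ r ≤ 5, 0 ≤ θ ≤ 2π in polar coordinates, where x = r cos(θ), y = r sin(θ), and dA = r dr dθ.

Under the substitution, the integrand becomes 17exp(-r^2), so

    ∬_D (17exp(-x^2 - y^2)) dA = ∫_{0}^{2π} ∫_{0}^{5} (17exp(-r^2)) · r dr dθ.

Inner integral (in r): ∫_{0}^{5} (17exp(-r^2)) · r dr = 17/2 - 17exp(-25)/2.

Outer integral (in θ): ∫_{0}^{2π} (17/2 - 17exp(-25)/2) dθ = -17π exp(-25) + 17π.

Therefore ∬_D (17exp(-x^2 - y^2)) dA = -17π exp(-25) + 17π.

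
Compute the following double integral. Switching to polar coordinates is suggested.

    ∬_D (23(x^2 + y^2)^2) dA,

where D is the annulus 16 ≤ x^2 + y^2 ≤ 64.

The region D is 4 ≤ r ≤ 8, 0 ≤ θ ≤ 2π in polar coordinates, where x = r cos(θ), y = r sin(θ), and dA = r dr dθ.

Under the substitution, the integrand becomes 23r^4, so

    ∬_D (23(x^2 + y^2)^2) dA = ∫_{0}^{2π} ∫_{4}^{8} (23r^4) · r dr dθ.

Inner integral (in r): ∫_{4}^{8} (23r^4) · r dr = 989184.

Outer integral (in θ): ∫_{0}^{2π} (989184) dθ = 1978368π.

Therefore ∬_D (23(x^2 + y^2)^2) dA = 1978368π.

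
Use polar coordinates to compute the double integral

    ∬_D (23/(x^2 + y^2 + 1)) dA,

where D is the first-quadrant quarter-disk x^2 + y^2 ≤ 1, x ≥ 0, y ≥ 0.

The region D is 0 ≤ r ≤ 1, 0 ≤ θ ≤ π/2 in polar coordinates, where x = r cos(θ), y = r sin(θ), and dA = r dr dθ.

Under the substitution, the integrand becomes 23/(r^2 + 1), so

    ∬_D (23/(x^2 + y^2 + 1)) dA = ∫_{0}^{π/2} ∫_{0}^{1} (23/(r^2 + 1)) · r dr dθ.

Inner integral (in r): ∫_{0}^{1} (23/(r^2 + 1)) · r dr = 23log(2)/2.

Outer integral (in θ): ∫_{0}^{π/2} (23log(2)/2) dθ = 23π log(2)/4.

Therefore ∬_D (23/(x^2 + y^2 + 1)) dA = 23π log(2)/4.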